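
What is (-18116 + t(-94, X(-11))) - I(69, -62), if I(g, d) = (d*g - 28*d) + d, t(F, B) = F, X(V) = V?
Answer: -15606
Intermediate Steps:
I(g, d) = -27*d + d*g (I(g, d) = (-28*d + d*g) + d = -27*d + d*g)
(-18116 + t(-94, X(-11))) - I(69, -62) = (-18116 - 94) - (-62)*(-27 + 69) = -18210 - (-62)*42 = -18210 - 1*(-2604) = -18210 + 2604 = -15606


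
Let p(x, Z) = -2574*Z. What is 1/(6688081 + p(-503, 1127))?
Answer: 1/3787183 ≈ 2.6405e-7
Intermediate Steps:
1/(6688081 + p(-503, 1127)) = 1/(6688081 - 2574*1127) = 1/(6688081 - 2900898) = 1/3787183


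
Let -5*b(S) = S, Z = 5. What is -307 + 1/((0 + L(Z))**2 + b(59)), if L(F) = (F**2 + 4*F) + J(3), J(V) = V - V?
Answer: -3090257/10066 ≈ -307.00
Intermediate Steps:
J(V) = 0
b(S) = -S/5
L(F) = F**2 + 4*F (L(F) = (F**2 + 4*F) + 0 = F**2 + 4*F)
-307 + 1/((0 + L(Z))**2 + b(59)) = -307 + 1/((0 + 5*(4 + 5))**2 - 1/5*59) = -307 + 1/((0 + 5*9)**2 - 59/5) = -307 + 1/((0 + 45)**2 - 59/5) = -307 + 1/(45**2 - 59/5) = -307 + 1/(2025 - 59/5) = -307 + 1/(10066/5) = -307 + 5/10066 = -3090257/10066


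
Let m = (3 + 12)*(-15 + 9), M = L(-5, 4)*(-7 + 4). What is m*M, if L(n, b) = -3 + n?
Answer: -2160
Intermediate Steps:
M = 24 (M = (-3 - 5)*(-7 + 4) = -8*(-3) = 24)
m = -90 (m = 15*(-6) = -90)
m*M = -90*24 = -2160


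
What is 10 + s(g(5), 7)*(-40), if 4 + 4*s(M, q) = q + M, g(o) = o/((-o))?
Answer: -10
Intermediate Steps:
g(o) = -1 (g(o) = o*(-1/o) = -1)
s(M, q) = -1 + M/4 + q/4 (s(M, q) = -1 + (q + M)/4 = -1 + (M + q)/4 = -1 + (M/4 + q/4) = -1 + M/4 + q/4)
10 + s(g(5), 7)*(-40) = 10 + (-1 + (¼)*(-1) + (¼)*7)*(-40) = 10 + (-1 - ¼ + 7/4)*(-40) = 10 + (½)*(-40) = 10 - 20 = -10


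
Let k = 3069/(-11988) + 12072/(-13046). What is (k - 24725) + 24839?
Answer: 980240209/8688636 ≈ 112.82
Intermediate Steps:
k = -10264295/8688636 (k = 3069*(-1/11988) + 12072*(-1/13046) = -341/1332 - 6036/6523 = -10264295/8688636 ≈ -1.1813)
(k - 24725) + 24839 = (-10264295/8688636 - 24725) + 24839 = -214836789395/8688636 + 24839 = 980240209/8688636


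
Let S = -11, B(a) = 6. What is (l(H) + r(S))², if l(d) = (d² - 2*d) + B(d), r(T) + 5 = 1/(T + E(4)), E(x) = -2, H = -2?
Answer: 13456/169 ≈ 79.621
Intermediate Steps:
r(T) = -5 + 1/(-2 + T) (r(T) = -5 + 1/(T - 2) = -5 + 1/(-2 + T))
l(d) = 6 + d² - 2*d (l(d) = (d² - 2*d) + 6 = 6 + d² - 2*d)
(l(H) + r(S))² = ((6 + (-2)² - 2*(-2)) + (11 - 5*(-11))/(-2 - 11))² = ((6 + 4 + 4) + (11 + 55)/(-13))² = (14 - 1/13*66)² = (14 - 66/13)² = (116/13)² = 13456/169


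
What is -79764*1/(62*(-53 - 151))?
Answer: 391/62 ≈ 6.3064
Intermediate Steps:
-79764*1/(62*(-53 - 151)) = -79764/(62*(-204)) = -79764/(-12648) = -79764*(-1/12648) = 391/62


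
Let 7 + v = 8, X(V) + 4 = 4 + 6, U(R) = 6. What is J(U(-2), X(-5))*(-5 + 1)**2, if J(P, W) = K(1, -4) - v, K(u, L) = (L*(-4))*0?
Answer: -16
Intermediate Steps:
X(V) = 6 (X(V) = -4 + (4 + 6) = -4 + 10 = 6)
v = 1 (v = -7 + 8 = 1)
K(u, L) = 0 (K(u, L) = -4*L*0 = 0)
J(P, W) = -1 (J(P, W) = 0 - 1*1 = 0 - 1 = -1)
J(U(-2), X(-5))*(-5 + 1)**2 = -(-5 + 1)**2 = -1*(-4)**2 = -1*16 = -16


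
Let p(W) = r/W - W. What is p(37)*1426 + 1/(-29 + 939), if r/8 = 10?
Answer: -1672683703/33670 ≈ -49679.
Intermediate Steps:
r = 80 (r = 8*10 = 80)
p(W) = -W + 80/W (p(W) = 80/W - W = -W + 80/W)
p(37)*1426 + 1/(-29 + 939) = (-1*37 + 80/37)*1426 + 1/(-29 + 939) = (-37 + 80*(1/37))*1426 + 1/910 = (-37 + 80/37)*1426 + 1/910 = -1289/37*1426 + 1/910 = -1838114/37 + 1/910 = -1672683703/33670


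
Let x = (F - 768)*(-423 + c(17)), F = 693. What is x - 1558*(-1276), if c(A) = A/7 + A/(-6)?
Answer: 28276687/14 ≈ 2.0198e+6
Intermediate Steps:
c(A) = -A/42 (c(A) = A*(⅐) + A*(-⅙) = A/7 - A/6 = -A/42)
x = 444575/14 (x = (693 - 768)*(-423 - 1/42*17) = -75*(-423 - 17/42) = -75*(-17783/42) = 444575/14 ≈ 31755.)
x - 1558*(-1276) = 444575/14 - 1558*(-1276) = 444575/14 + 1988008 = 28276687/14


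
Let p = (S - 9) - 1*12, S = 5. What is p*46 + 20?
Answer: -716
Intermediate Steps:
p = -16 (p = (5 - 9) - 1*12 = -4 - 12 = -16)
p*46 + 20 = -16*46 + 20 = -736 + 20 = -716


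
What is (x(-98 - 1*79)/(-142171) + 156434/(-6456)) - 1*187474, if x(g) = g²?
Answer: -86048286941431/458927988 ≈ -1.8750e+5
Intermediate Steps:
(x(-98 - 1*79)/(-142171) + 156434/(-6456)) - 1*187474 = ((-98 - 1*79)²/(-142171) + 156434/(-6456)) - 1*187474 = ((-98 - 79)²*(-1/142171) + 156434*(-1/6456)) - 187474 = ((-177)²*(-1/142171) - 78217/3228) - 187474 = (31329*(-1/142171) - 78217/3228) - 187474 = (-31329/142171 - 78217/3228) - 187474 = -11221319119/458927988 - 187474 = -86048286941431/458927988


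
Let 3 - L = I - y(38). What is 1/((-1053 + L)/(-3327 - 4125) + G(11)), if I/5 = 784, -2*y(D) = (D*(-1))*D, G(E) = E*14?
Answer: 207/31996 ≈ 0.0064696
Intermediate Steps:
G(E) = 14*E
y(D) = D²/2 (y(D) = -D*(-1)*D/2 = -(-D)*D/2 = -(-1)*D²/2 = D²/2)
I = 3920 (I = 5*784 = 3920)
L = -3195 (L = 3 - (3920 - 38²/2) = 3 - (3920 - 1444/2) = 3 - (3920 - 1*722) = 3 - (3920 - 722) = 3 - 1*3198 = 3 - 3198 = -3195)
1/((-1053 + L)/(-3327 - 4125) + G(11)) = 1/((-1053 - 3195)/(-3327 - 4125) + 14*11) = 1/(-4248/(-7452) + 154) = 1/(-4248*(-1/7452) + 154) = 1/(118/207 + 154) = 1/(31996/207) = 207/31996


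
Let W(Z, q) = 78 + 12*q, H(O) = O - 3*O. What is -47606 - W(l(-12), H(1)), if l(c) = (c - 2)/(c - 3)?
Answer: -47660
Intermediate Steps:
H(O) = -2*O
l(c) = (-2 + c)/(-3 + c)
-47606 - W(l(-12), H(1)) = -47606 - (78 + 12*(-2*1)) = -47606 - (78 + 12*(-2)) = -47606 - (78 - 24) = -47606 - 1*54 = -47606 - 54 = -47660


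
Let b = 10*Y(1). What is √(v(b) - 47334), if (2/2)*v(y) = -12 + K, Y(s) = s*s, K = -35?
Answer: I*√47381 ≈ 217.67*I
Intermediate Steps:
Y(s) = s²
b = 10 (b = 10*1² = 10*1 = 10)
v(y) = -47 (v(y) = -12 - 35 = -47)
√(v(b) - 47334) = √(-47 - 47334) = √(-47381) = I*√47381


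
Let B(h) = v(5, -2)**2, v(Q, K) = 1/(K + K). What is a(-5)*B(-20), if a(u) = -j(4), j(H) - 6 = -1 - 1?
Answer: -1/4 ≈ -0.25000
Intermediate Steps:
v(Q, K) = 1/(2*K)
j(H) = 4 (j(H) = 6 + (-1 - 1) = 6 - 2 = 4)
B(h) = 1/16 (B(h) = ((1/2)/(-2))**2 = ((1/2)*(-1/2))**2 = (-1/4)**2 = 1/16)
a(u) = -4 (a(u) = -1*4 = -4)
a(-5)*B(-20) = -4*1/16 = -1/4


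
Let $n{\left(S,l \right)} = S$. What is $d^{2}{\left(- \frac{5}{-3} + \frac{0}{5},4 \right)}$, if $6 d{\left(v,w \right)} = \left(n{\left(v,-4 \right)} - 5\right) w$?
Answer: $\frac{400}{81} \approx 4.9383$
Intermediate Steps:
$d{\left(v,w \right)} = \frac{w \left(-5 + v\right)}{6}$ ($d{\left(v,w \right)} = \frac{\left(v - 5\right) w}{6} = \frac{\left(-5 + v\right) w}{6} = \frac{w \left(-5 + v\right)}{6}$)
$d^{2}{\left(- \frac{5}{-3} + \frac{0}{5},4 \right)} = \left(\frac{1}{6} \cdot 4 \left(-5 + \left(- \frac{5}{-3} + \frac{0}{5}\right)\right)\right)^{2} = \left(\frac{1}{6} \cdot 4 \left(-5 + \left(\left(-5\right) \left(- \frac{1}{3}\right) + 0 \cdot \frac{1}{5}\right)\right)\right)^{2} = \left(\frac{1}{6} \cdot 4 \left(-5 + \left(\frac{5}{3} + 0\right)\right)\right)^{2} = \left(\frac{1}{6} \cdot 4 \left(-5 + \frac{5}{3}\right)\right)^{2} = \left(\frac{1}{6} \cdot 4 \left(- \frac{10}{3}\right)\right)^{2} = \left(- \frac{20}{9}\right)^{2} = \frac{400}{81}$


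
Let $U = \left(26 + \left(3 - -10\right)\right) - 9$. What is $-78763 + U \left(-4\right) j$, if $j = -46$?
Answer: $-73243$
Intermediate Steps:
$U = 30$ ($U = \left(26 + \left(3 + 10\right)\right) - 9 = \left(26 + 13\right) - 9 = 39 - 9 = 30$)
$-78763 + U \left(-4\right) j = -78763 + 30 \left(-4\right) \left(-46\right) = -78763 - -5520 = -78763 + 5520 = -73243$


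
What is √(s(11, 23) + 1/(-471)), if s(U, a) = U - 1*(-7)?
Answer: 7*√81483/471 ≈ 4.2424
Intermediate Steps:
s(U, a) = 7 + U (s(U, a) = U + 7 = 7 + U)
√(s(11, 23) + 1/(-471)) = √((7 + 11) + 1/(-471)) = √(18 - 1/471) = √(8477/471) = 7*√81483/471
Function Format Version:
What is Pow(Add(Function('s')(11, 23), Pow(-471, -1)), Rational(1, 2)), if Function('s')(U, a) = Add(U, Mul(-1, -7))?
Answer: Mul(Rational(7, 471), Pow(81483, Rational(1, 2))) ≈ 4.2424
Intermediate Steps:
Function('s')(U, a) = Add(7, U) (Function('s')(U, a) = Add(U, 7) = Add(7, U))
Pow(Add(Function('s')(11, 23), Pow(-471, -1)), Rational(1, 2)) = Pow(Add(Add(7, 11), Pow(-471, -1)), Rational(1, 2)) = Pow(Add(18, Rational(-1, 471)), Rational(1, 2)) = Pow(Rational(8477, 471), Rational(1, 2)) = Mul(Rational(7, 471), Pow(81483, Rational(1, 2)))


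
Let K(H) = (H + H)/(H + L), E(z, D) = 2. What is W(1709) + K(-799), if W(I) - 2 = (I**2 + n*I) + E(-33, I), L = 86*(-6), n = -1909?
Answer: -449460142/1315 ≈ -3.4180e+5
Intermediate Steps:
L = -516
W(I) = 4 + I**2 - 1909*I (W(I) = 2 + ((I**2 - 1909*I) + 2) = 2 + (2 + I**2 - 1909*I) = 4 + I**2 - 1909*I)
K(H) = 2*H/(-516 + H) (K(H) = (H + H)/(H - 516) = (2*H)/(-516 + H) = 2*H/(-516 + H))
W(1709) + K(-799) = (4 + 1709**2 - 1909*1709) + 2*(-799)/(-516 - 799) = (4 + 2920681 - 3262481) + 2*(-799)/(-1315) = -341796 + 2*(-799)*(-1/1315) = -341796 + 1598/1315 = -449460142/1315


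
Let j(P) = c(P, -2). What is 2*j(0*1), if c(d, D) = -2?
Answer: -4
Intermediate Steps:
j(P) = -2
2*j(0*1) = 2*(-2) = -4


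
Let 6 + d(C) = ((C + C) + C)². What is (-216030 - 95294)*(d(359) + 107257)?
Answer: -394503546320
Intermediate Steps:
d(C) = -6 + 9*C² (d(C) = -6 + ((C + C) + C)² = -6 + (2*C + C)² = -6 + (3*C)² = -6 + 9*C²)
(-216030 - 95294)*(d(359) + 107257) = (-216030 - 95294)*((-6 + 9*359²) + 107257) = -311324*((-6 + 9*128881) + 107257) = -311324*((-6 + 1159929) + 107257) = -311324*(1159923 + 107257) = -311324*1267180 = -394503546320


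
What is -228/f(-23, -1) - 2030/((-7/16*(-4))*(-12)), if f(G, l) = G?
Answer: 7354/69 ≈ 106.58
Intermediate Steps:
-228/f(-23, -1) - 2030/((-7/16*(-4))*(-12)) = -228/(-23) - 2030/((-7/16*(-4))*(-12)) = -228*(-1/23) - 2030/((-7*1/16*(-4))*(-12)) = 228/23 - 2030/(-7/16*(-4)*(-12)) = 228/23 - 2030/((7/4)*(-12)) = 228/23 - 2030/(-21) = 228/23 - 2030*(-1/21) = 228/23 + 290/3 = 7354/69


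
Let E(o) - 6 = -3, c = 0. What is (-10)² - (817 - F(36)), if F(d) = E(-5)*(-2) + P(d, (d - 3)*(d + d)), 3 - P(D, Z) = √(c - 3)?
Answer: -720 - I*√3 ≈ -720.0 - 1.732*I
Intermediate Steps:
E(o) = 3 (E(o) = 6 - 3 = 3)
P(D, Z) = 3 - I*√3 (P(D, Z) = 3 - √(0 - 3) = 3 - √(-3) = 3 - I*√3)
F(d) = -3 - I*√3 (F(d) = 3*(-2) + (3 - I*√3) = -6 + (3 - I*√3) = -3 - I*√3)
(-10)² - (817 - F(36)) = (-10)² - (817 - (-3 - I*√3)) = 100 - (817 + (3 + I*√3)) = 100 - (820 + I*√3) = 100 + (-820 - I*√3) = -720 - I*√3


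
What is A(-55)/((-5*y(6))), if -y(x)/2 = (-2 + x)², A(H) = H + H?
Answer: -11/16 ≈ -0.68750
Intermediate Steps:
A(H) = 2*H
y(x) = -2*(-2 + x)²
A(-55)/((-5*y(6))) = (2*(-55))/((-(-10)*(-2 + 6)²)) = -110/((-(-10)*4²)) = -110/((-(-10)*16)) = -110/((-5*(-32))) = -110/160 = -110*1/160 = -11/16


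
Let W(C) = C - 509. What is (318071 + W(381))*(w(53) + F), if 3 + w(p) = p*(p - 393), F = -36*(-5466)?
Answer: 56833265079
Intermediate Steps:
F = 196776
W(C) = -509 + C
w(p) = -3 + p*(-393 + p) (w(p) = -3 + p*(p - 393) = -3 + p*(-393 + p))
(318071 + W(381))*(w(53) + F) = (318071 + (-509 + 381))*((-3 + 53**2 - 393*53) + 196776) = (318071 - 128)*((-3 + 2809 - 20829) + 196776) = 317943*(-18023 + 196776) = 317943*178753 = 56833265079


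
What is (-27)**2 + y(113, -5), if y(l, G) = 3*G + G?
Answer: 709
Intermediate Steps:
y(l, G) = 4*G
(-27)**2 + y(113, -5) = (-27)**2 + 4*(-5) = 729 - 20 = 709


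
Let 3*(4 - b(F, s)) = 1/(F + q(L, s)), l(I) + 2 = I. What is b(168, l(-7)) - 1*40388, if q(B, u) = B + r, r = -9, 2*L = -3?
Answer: -38162882/945 ≈ -40384.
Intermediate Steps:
L = -3/2 (L = (½)*(-3) = -3/2 ≈ -1.5000)
l(I) = -2 + I
q(B, u) = -9 + B (q(B, u) = B - 9 = -9 + B)
b(F, s) = 4 - 1/(3*(-21/2 + F)) (b(F, s) = 4 - 1/(3*(F + (-9 - 3/2))) = 4 - 1/(3*(F - 21/2)) = 4 - 1/(3*(-21/2 + F)))
b(168, l(-7)) - 1*40388 = 2*(-127 + 12*168)/(3*(-21 + 2*168)) - 1*40388 = 2*(-127 + 2016)/(3*(-21 + 336)) - 40388 = (⅔)*1889/315 - 40388 = (⅔)*(1/315)*1889 - 40388 = 3778/945 - 40388 = -38162882/945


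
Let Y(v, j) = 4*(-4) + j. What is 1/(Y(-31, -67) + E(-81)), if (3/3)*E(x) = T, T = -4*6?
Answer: -1/107 ≈ -0.0093458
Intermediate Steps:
Y(v, j) = -16 + j
T = -24
E(x) = -24
1/(Y(-31, -67) + E(-81)) = 1/((-16 - 67) - 24) = 1/(-83 - 24) = 1/(-107) = -1/107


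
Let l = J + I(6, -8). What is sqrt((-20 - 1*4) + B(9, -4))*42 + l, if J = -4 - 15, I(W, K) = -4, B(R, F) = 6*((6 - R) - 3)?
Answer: -23 + 84*I*sqrt(15) ≈ -23.0 + 325.33*I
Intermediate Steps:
B(R, F) = 18 - 6*R (B(R, F) = 6*(3 - R) = 18 - 6*R)
J = -19
l = -23 (l = -19 - 4 = -23)
sqrt((-20 - 1*4) + B(9, -4))*42 + l = sqrt((-20 - 1*4) + (18 - 6*9))*42 - 23 = sqrt((-20 - 4) + (18 - 54))*42 - 23 = sqrt(-24 - 36)*42 - 23 = sqrt(-60)*42 - 23 = (2*I*sqrt(15))*42 - 23 = 84*I*sqrt(15) - 23 = -23 + 84*I*sqrt(15)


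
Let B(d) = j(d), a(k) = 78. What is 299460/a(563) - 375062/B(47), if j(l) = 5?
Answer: -4626256/65 ≈ -71173.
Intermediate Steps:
B(d) = 5
299460/a(563) - 375062/B(47) = 299460/78 - 375062/5 = 299460*(1/78) - 375062*⅕ = 49910/13 - 375062/5 = -4626256/65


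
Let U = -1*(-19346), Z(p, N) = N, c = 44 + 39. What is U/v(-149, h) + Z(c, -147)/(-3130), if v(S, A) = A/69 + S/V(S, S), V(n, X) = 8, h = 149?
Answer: -33423908877/28448570 ≈ -1174.9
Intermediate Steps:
c = 83
v(S, A) = S/8 + A/69 (v(S, A) = A/69 + S/8 = S/8 + A/69)
U = 19346
U/v(-149, h) + Z(c, -147)/(-3130) = 19346/((⅛)*(-149) + (1/69)*149) - 147/(-3130) = 19346/(-149/8 + 149/69) - 147*(-1/3130) = 19346/(-9089/552) + 147/3130 = 19346*(-552/9089) + 147/3130 = -10678992/9089 + 147/3130 = -33423908877/28448570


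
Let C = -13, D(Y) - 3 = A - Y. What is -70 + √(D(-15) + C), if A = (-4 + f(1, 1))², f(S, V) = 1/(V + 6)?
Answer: -70 + √974/7 ≈ -65.542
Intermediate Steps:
f(S, V) = 1/(6 + V)
A = 729/49 (A = (-4 + 1/(6 + 1))² = (-4 + 1/7)² = (-4 + ⅐)² = (-27/7)² = 729/49 ≈ 14.878)
D(Y) = 876/49 - Y (D(Y) = 3 + (729/49 - Y) = 876/49 - Y)
-70 + √(D(-15) + C) = -70 + √((876/49 - 1*(-15)) - 13) = -70 + √((876/49 + 15) - 13) = -70 + √(1611/49 - 13) = -70 + √(974/49) = -70 + √974/7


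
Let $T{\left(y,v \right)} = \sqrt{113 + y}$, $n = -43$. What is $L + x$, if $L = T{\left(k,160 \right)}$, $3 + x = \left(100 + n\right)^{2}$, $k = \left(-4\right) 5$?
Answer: $3246 + \sqrt{93} \approx 3255.6$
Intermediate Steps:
$k = -20$
$x = 3246$ ($x = -3 + \left(100 - 43\right)^{2} = -3 + 57^{2} = -3 + 3249 = 3246$)
$L = \sqrt{93}$ ($L = \sqrt{113 - 20} = \sqrt{93} \approx 9.6436$)
$L + x = \sqrt{93} + 3246 = 3246 + \sqrt{93}$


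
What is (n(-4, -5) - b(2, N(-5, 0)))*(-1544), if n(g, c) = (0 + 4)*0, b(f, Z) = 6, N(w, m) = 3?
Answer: 9264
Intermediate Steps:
n(g, c) = 0 (n(g, c) = 4*0 = 0)
(n(-4, -5) - b(2, N(-5, 0)))*(-1544) = (0 - 1*6)*(-1544) = (0 - 6)*(-1544) = -6*(-1544) = 9264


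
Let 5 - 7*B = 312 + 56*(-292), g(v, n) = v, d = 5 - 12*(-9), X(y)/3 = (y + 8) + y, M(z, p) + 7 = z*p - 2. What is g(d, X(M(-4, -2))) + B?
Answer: 16836/7 ≈ 2405.1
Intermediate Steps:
M(z, p) = -9 + p*z (M(z, p) = -7 + (z*p - 2) = -7 + (p*z - 2) = -7 + (-2 + p*z) = -9 + p*z)
X(y) = 24 + 6*y (X(y) = 3*((y + 8) + y) = 3*((8 + y) + y) = 3*(8 + 2*y) = 24 + 6*y)
d = 113 (d = 5 + 108 = 113)
B = 16045/7 (B = 5/7 - (312 + 56*(-292))/7 = 5/7 - (312 - 16352)/7 = 5/7 - 1/7*(-16040) = 5/7 + 16040/7 = 16045/7 ≈ 2292.1)
g(d, X(M(-4, -2))) + B = 113 + 16045/7 = 16836/7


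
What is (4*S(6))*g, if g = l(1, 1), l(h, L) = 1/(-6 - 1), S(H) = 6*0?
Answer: 0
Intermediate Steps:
S(H) = 0
l(h, L) = -⅐ (l(h, L) = 1/(-7) = -⅐)
g = -⅐ ≈ -0.14286
(4*S(6))*g = (4*0)*(-⅐) = 0*(-⅐) = 0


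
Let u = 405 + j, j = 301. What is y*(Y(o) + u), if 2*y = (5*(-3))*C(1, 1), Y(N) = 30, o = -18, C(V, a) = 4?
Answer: -22080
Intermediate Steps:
u = 706 (u = 405 + 301 = 706)
y = -30 (y = ((5*(-3))*4)/2 = (-15*4)/2 = (½)*(-60) = -30)
y*(Y(o) + u) = -30*(30 + 706) = -30*736 = -22080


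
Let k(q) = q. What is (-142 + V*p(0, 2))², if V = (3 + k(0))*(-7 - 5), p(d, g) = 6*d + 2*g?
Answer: 81796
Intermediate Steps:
p(d, g) = 2*g + 6*d
V = -36 (V = (3 + 0)*(-7 - 5) = 3*(-12) = -36)
(-142 + V*p(0, 2))² = (-142 - 36*(2*2 + 6*0))² = (-142 - 36*(4 + 0))² = (-142 - 36*4)² = (-142 - 144)² = (-286)² = 81796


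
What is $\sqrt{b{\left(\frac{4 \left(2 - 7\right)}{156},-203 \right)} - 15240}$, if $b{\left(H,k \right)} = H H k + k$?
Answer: $\frac{i \sqrt{23493878}}{39} \approx 124.28 i$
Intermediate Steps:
$b{\left(H,k \right)} = k + k H^{2}$ ($b{\left(H,k \right)} = H^{2} k + k = k H^{2} + k = k + k H^{2}$)
$\sqrt{b{\left(\frac{4 \left(2 - 7\right)}{156},-203 \right)} - 15240} = \sqrt{- 203 \left(1 + \left(\frac{4 \left(2 - 7\right)}{156}\right)^{2}\right) - 15240} = \sqrt{- 203 \left(1 + \left(4 \left(-5\right) \frac{1}{156}\right)^{2}\right) - 15240} = \sqrt{- 203 \left(1 + \left(\left(-20\right) \frac{1}{156}\right)^{2}\right) - 15240} = \sqrt{- 203 \left(1 + \left(- \frac{5}{39}\right)^{2}\right) - 15240} = \sqrt{- 203 \left(1 + \frac{25}{1521}\right) - 15240} = \sqrt{\left(-203\right) \frac{1546}{1521} - 15240} = \sqrt{- \frac{313838}{1521} - 15240} = \sqrt{- \frac{23493878}{1521}} = \frac{i \sqrt{23493878}}{39}$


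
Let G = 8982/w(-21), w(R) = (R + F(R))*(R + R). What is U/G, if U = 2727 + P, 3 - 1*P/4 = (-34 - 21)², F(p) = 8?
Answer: -851851/1497 ≈ -569.04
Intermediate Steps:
P = -12088 (P = 12 - 4*(-34 - 21)² = 12 - 4*(-55)² = 12 - 4*3025 = 12 - 12100 = -12088)
U = -9361 (U = 2727 - 12088 = -9361)
w(R) = 2*R*(8 + R) (w(R) = (R + 8)*(R + R) = (8 + R)*(2*R) = 2*R*(8 + R))
G = 1497/91 (G = 8982/((2*(-21)*(8 - 21))) = 8982/((2*(-21)*(-13))) = 8982/546 = 8982*(1/546) = 1497/91 ≈ 16.451)
U/G = -9361/1497/91 = -9361*91/1497 = -851851/1497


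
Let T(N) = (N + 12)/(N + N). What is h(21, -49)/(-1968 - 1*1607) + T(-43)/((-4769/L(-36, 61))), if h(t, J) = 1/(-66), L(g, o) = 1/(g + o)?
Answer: 29389/24192779325 ≈ 1.2148e-6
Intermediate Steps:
T(N) = (12 + N)/(2*N) (T(N) = (12 + N)/((2*N)) = (12 + N)*(1/(2*N)) = (12 + N)/(2*N))
h(t, J) = -1/66
h(21, -49)/(-1968 - 1*1607) + T(-43)/((-4769/L(-36, 61))) = -1/(66*(-1968 - 1*1607)) + ((1/2)*(12 - 43)/(-43))/((-4769/(1/(-36 + 61)))) = -1/(66*(-1968 - 1607)) + ((1/2)*(-1/43)*(-31))/((-4769/(1/25))) = -1/66/(-3575) + 31/(86*((-4769/1/25))) = -1/66*(-1/3575) + 31/(86*((-4769*25))) = 1/235950 + (31/86)/(-119225) = 1/235950 + (31/86)*(-1/119225) = 1/235950 - 31/10253350 = 29389/24192779325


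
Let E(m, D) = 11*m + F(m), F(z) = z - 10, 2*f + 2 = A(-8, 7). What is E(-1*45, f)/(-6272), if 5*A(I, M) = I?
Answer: 275/3136 ≈ 0.087691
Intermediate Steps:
A(I, M) = I/5
f = -9/5 (f = -1 + ((⅕)*(-8))/2 = -1 + (½)*(-8/5) = -1 - ⅘ = -9/5 ≈ -1.8000)
F(z) = -10 + z
E(m, D) = -10 + 12*m (E(m, D) = 11*m + (-10 + m) = -10 + 12*m)
E(-1*45, f)/(-6272) = (-10 + 12*(-1*45))/(-6272) = (-10 + 12*(-45))*(-1/6272) = (-10 - 540)*(-1/6272) = -550*(-1/6272) = 275/3136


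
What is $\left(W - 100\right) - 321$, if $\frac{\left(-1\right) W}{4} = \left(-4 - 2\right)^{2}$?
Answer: $-565$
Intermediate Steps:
$W = -144$ ($W = - 4 \left(-4 - 2\right)^{2} = - 4 \left(-6\right)^{2} = \left(-4\right) 36 = -144$)
$\left(W - 100\right) - 321 = \left(-144 - 100\right) - 321 = -244 - 321 = -565$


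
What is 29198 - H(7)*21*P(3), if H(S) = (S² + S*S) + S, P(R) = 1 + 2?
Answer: 22583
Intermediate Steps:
P(R) = 3
H(S) = S + 2*S² (H(S) = (S² + S²) + S = 2*S² + S = S + 2*S²)
29198 - H(7)*21*P(3) = 29198 - (7*(1 + 2*7))*21*3 = 29198 - (7*(1 + 14))*21*3 = 29198 - (7*15)*21*3 = 29198 - 105*21*3 = 29198 - 2205*3 = 29198 - 1*6615 = 29198 - 6615 = 22583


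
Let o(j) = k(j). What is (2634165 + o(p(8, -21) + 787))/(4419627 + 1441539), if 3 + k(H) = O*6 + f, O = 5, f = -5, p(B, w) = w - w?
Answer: 2634187/5861166 ≈ 0.44943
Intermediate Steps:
p(B, w) = 0
k(H) = 22 (k(H) = -3 + (5*6 - 5) = -3 + (30 - 5) = -3 + 25 = 22)
o(j) = 22
(2634165 + o(p(8, -21) + 787))/(4419627 + 1441539) = (2634165 + 22)/(4419627 + 1441539) = 2634187/5861166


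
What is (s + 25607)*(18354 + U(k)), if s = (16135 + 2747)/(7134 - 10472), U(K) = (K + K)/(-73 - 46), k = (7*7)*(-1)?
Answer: 13332703620544/28373 ≈ 4.6991e+8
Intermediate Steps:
k = -49 (k = 49*(-1) = -49)
U(K) = -2*K/119 (U(K) = (2*K)/(-119) = (2*K)*(-1/119) = -2*K/119)
s = -9441/1669 (s = 18882/(-3338) = 18882*(-1/3338) = -9441/1669 ≈ -5.6567)
(s + 25607)*(18354 + U(k)) = (-9441/1669 + 25607)*(18354 - 2/119*(-49)) = 42728642*(18354 + 14/17)/1669 = (42728642/1669)*(312032/17) = 13332703620544/28373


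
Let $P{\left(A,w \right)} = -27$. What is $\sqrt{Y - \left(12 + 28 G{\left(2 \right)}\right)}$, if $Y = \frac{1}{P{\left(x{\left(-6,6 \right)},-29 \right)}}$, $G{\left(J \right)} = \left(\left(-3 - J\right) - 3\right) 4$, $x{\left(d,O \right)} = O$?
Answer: $\frac{\sqrt{71601}}{9} \approx 29.732$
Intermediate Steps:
$G{\left(J \right)} = -24 - 4 J$ ($G{\left(J \right)} = \left(-6 - J\right) 4 = -24 - 4 J$)
$Y = - \frac{1}{27}$ ($Y = \frac{1}{-27} = - \frac{1}{27} \approx -0.037037$)
$\sqrt{Y - \left(12 + 28 G{\left(2 \right)}\right)} = \sqrt{- \frac{1}{27} - \left(12 + 28 \left(-24 - 8\right)\right)} = \sqrt{- \frac{1}{27} - -884} = \sqrt{- \frac{1}{27} + \left(896 - 12\right)} = \sqrt{- \frac{1}{27} + 884} = \sqrt{\frac{23867}{27}} = \frac{\sqrt{71601}}{9}$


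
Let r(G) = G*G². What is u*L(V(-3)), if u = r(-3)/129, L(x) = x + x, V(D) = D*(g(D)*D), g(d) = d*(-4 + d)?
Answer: -3402/43 ≈ -79.116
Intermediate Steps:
r(G) = G³
V(D) = D³*(-4 + D) (V(D) = D*((D*(-4 + D))*D) = D*(D²*(-4 + D)) = D³*(-4 + D))
L(x) = 2*x
u = -9/43 (u = (-3)³/129 = -27*1/129 = -9/43 ≈ -0.20930)
u*L(V(-3)) = -18*(-3)³*(-4 - 3)/43 = -18*(-27*(-7))/43 = -18*189/43 = -9/43*378 = -3402/43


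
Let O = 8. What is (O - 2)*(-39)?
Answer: -234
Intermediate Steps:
(O - 2)*(-39) = (8 - 2)*(-39) = 6*(-39) = -234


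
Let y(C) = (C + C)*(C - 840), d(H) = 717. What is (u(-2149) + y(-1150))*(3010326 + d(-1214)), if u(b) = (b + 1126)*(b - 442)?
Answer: 21762593309499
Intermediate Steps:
u(b) = (-442 + b)*(1126 + b) (u(b) = (1126 + b)*(-442 + b) = (-442 + b)*(1126 + b))
y(C) = 2*C*(-840 + C) (y(C) = (2*C)*(-840 + C) = 2*C*(-840 + C))
(u(-2149) + y(-1150))*(3010326 + d(-1214)) = ((-497692 + (-2149)² + 684*(-2149)) + 2*(-1150)*(-840 - 1150))*(3010326 + 717) = ((-497692 + 4618201 - 1469916) + 2*(-1150)*(-1990))*3011043 = (2650593 + 4577000)*3011043 = 7227593*3011043 = 21762593309499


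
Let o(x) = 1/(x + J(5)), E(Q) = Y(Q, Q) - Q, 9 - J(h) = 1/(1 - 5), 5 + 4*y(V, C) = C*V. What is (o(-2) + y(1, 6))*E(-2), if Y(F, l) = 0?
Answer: 45/58 ≈ 0.77586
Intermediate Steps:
y(V, C) = -5/4 + C*V/4 (y(V, C) = -5/4 + (C*V)/4 = -5/4 + C*V/4)
J(h) = 37/4 (J(h) = 9 - 1/(1 - 5) = 9 - 1/(-4) = 9 - 1*(-¼) = 9 + ¼ = 37/4)
E(Q) = -Q (E(Q) = 0 - Q = -Q)
o(x) = 1/(37/4 + x) (o(x) = 1/(x + 37/4) = 1/(37/4 + x))
(o(-2) + y(1, 6))*E(-2) = (4/(37 + 4*(-2)) + (-5/4 + (¼)*6*1))*(-1*(-2)) = (4/(37 - 8) + (-5/4 + 3/2))*2 = (4/29 + ¼)*2 = (45/116)*2 = 45/58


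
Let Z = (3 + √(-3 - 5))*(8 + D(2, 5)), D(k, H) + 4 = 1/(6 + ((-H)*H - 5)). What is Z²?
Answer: 9025/576 + 9025*I*√2/48 ≈ 15.668 + 265.9*I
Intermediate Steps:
D(k, H) = -4 + 1/(1 - H²) (D(k, H) = -4 + 1/(6 + ((-H)*H - 5)) = -4 + 1/(6 + (-H² - 5)) = -4 + 1/(6 + (-5 - H²)) = -4 + 1/(1 - H²))
Z = 95/8 + 95*I*√2/12 (Z = (3 + √(-3 - 5))*(8 + (3 - 4*5²)/(-1 + 5²)) = (3 + √(-8))*(8 + (3 - 4*25)/(-1 + 25)) = (3 + 2*I*√2)*(8 + (3 - 100)/24) = (3 + 2*I*√2)*(8 + (1/24)*(-97)) = (3 + 2*I*√2)*(8 - 97/24) = (3 + 2*I*√2)*(95/24) = 95/8 + 95*I*√2/12 ≈ 11.875 + 11.196*I)
Z² = (95/8 + 95*I*√2/12)²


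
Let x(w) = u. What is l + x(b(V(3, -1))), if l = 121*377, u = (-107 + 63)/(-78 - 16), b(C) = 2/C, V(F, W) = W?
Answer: 2144021/47 ≈ 45617.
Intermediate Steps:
u = 22/47 (u = -44/(-94) = -44*(-1/94) = 22/47 ≈ 0.46809)
l = 45617
x(w) = 22/47
l + x(b(V(3, -1))) = 45617 + 22/47 = 2144021/47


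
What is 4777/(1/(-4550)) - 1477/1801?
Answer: -39145366827/1801 ≈ -2.1735e+7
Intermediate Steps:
4777/(1/(-4550)) - 1477/1801 = 4777/(-1/4550) - 1477*1/1801 = 4777*(-4550) - 1477/1801 = -21735350 - 1477/1801 = -39145366827/1801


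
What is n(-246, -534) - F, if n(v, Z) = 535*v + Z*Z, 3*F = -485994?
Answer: 315544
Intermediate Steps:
F = -161998 (F = (1/3)*(-485994) = -161998)
n(v, Z) = Z**2 + 535*v (n(v, Z) = 535*v + Z**2 = Z**2 + 535*v)
n(-246, -534) - F = ((-534)**2 + 535*(-246)) - 1*(-161998) = (285156 - 131610) + 161998 = 153546 + 161998 = 315544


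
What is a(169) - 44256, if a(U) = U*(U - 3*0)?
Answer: -15695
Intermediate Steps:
a(U) = U² (a(U) = U*(U + 0) = U*U = U²)
a(169) - 44256 = 169² - 44256 = 28561 - 44256 = -15695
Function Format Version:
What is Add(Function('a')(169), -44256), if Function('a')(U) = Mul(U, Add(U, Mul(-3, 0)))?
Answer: -15695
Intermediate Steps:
Function('a')(U) = Pow(U, 2) (Function('a')(U) = Mul(U, Add(U, 0)) = Mul(U, U) = Pow(U, 2))
Add(Function('a')(169), -44256) = Add(Pow(169, 2), -44256) = Add(28561, -44256) = -15695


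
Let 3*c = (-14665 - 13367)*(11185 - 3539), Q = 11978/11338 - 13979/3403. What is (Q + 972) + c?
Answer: -1378255199252348/19291607 ≈ -7.1443e+7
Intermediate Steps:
Q = -58866384/19291607 (Q = 11978*(1/11338) - 13979*1/3403 = 5989/5669 - 13979/3403 = -58866384/19291607 ≈ -3.0514)
c = -71444224 (c = ((-14665 - 13367)*(11185 - 3539))/3 = (-28032*7646)/3 = (⅓)*(-214332672) = -71444224)
(Q + 972) + c = (-58866384/19291607 + 972) - 71444224 = 18692575620/19291607 - 71444224 = -1378255199252348/19291607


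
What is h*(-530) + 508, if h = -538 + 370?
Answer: 89548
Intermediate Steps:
h = -168
h*(-530) + 508 = -168*(-530) + 508 = 89040 + 508 = 89548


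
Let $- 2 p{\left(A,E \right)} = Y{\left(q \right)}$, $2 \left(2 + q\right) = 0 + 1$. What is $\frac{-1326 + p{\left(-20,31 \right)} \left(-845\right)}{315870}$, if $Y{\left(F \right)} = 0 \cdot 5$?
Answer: $- \frac{221}{52645} \approx -0.0041979$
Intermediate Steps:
$q = - \frac{3}{2}$ ($q = -2 + \frac{0 + 1}{2} = -2 + \frac{1}{2} \cdot 1 = -2 + \frac{1}{2} = - \frac{3}{2} \approx -1.5$)
$Y{\left(F \right)} = 0$
$p{\left(A,E \right)} = 0$ ($p{\left(A,E \right)} = \left(- \frac{1}{2}\right) 0 = 0$)
$\frac{-1326 + p{\left(-20,31 \right)} \left(-845\right)}{315870} = \frac{-1326 + 0 \left(-845\right)}{315870} = \left(-1326 + 0\right) \frac{1}{315870} = \left(-1326\right) \frac{1}{315870} = - \frac{221}{52645}$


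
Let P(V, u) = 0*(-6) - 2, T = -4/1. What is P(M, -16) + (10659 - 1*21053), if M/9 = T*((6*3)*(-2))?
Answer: -10396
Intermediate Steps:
T = -4 (T = -4*1 = -4)
M = 1296 (M = 9*(-4*6*3*(-2)) = 9*(-72*(-2)) = 9*(-4*(-36)) = 9*144 = 1296)
P(V, u) = -2 (P(V, u) = 0 - 2 = -2)
P(M, -16) + (10659 - 1*21053) = -2 + (10659 - 1*21053) = -2 + (10659 - 21053) = -2 - 10394 = -10396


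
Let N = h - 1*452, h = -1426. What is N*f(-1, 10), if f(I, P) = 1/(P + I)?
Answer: -626/3 ≈ -208.67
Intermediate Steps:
f(I, P) = 1/(I + P)
N = -1878 (N = -1426 - 1*452 = -1426 - 452 = -1878)
N*f(-1, 10) = -1878/(-1 + 10) = -1878/9 = -1878*⅑ = -626/3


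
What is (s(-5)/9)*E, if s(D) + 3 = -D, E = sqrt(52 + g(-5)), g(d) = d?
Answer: 2*sqrt(47)/9 ≈ 1.5235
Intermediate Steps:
E = sqrt(47) (E = sqrt(52 - 5) = sqrt(47) ≈ 6.8557)
s(D) = -3 - D
(s(-5)/9)*E = ((-3 - 1*(-5))/9)*sqrt(47) = ((-3 + 5)*(1/9))*sqrt(47) = (2*(1/9))*sqrt(47) = 2*sqrt(47)/9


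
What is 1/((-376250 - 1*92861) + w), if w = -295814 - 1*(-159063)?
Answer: -1/605862 ≈ -1.6505e-6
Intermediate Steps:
w = -136751 (w = -295814 + 159063 = -136751)
1/((-376250 - 1*92861) + w) = 1/((-376250 - 1*92861) - 136751) = 1/((-376250 - 92861) - 136751) = 1/(-469111 - 136751) = 1/(-605862) = -1/605862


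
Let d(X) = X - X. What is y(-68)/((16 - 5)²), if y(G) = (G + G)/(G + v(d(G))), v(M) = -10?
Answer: 68/4719 ≈ 0.014410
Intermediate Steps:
d(X) = 0
y(G) = 2*G/(-10 + G) (y(G) = (G + G)/(G - 10) = (2*G)/(-10 + G) = 2*G/(-10 + G))
y(-68)/((16 - 5)²) = (2*(-68)/(-10 - 68))/((16 - 5)²) = (2*(-68)/(-78))/(11²) = (2*(-68)*(-1/78))/121 = (68/39)*(1/121) = 68/4719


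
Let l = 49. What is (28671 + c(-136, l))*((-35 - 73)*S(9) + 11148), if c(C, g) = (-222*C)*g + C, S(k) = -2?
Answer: 17136264252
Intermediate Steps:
c(C, g) = C - 222*C*g (c(C, g) = -222*C*g + C = C - 222*C*g)
(28671 + c(-136, l))*((-35 - 73)*S(9) + 11148) = (28671 - 136*(1 - 222*49))*((-35 - 73)*(-2) + 11148) = (28671 - 136*(1 - 10878))*(-108*(-2) + 11148) = (28671 - 136*(-10877))*(216 + 11148) = (28671 + 1479272)*11364 = 1507943*11364 = 17136264252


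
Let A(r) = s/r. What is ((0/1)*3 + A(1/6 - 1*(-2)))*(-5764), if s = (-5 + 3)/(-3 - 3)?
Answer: -11528/13 ≈ -886.77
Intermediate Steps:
s = 1/3 (s = -2/(-6) = -2*(-1/6) = 1/3 ≈ 0.33333)
A(r) = 1/(3*r)
((0/1)*3 + A(1/6 - 1*(-2)))*(-5764) = ((0/1)*3 + 1/(3*(1/6 - 1*(-2))))*(-5764) = ((0*1)*3 + 1/(3*(1/6 + 2)))*(-5764) = (0*3 + 1/(3*(13/6)))*(-5764) = (0 + (1/3)*(6/13))*(-5764) = (0 + 2/13)*(-5764) = (2/13)*(-5764) = -11528/13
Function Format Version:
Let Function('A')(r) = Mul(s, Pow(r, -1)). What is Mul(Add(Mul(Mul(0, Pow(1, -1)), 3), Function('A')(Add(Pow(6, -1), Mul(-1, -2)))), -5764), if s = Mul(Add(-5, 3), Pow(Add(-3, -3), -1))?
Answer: Rational(-11528, 13) ≈ -886.77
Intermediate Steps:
s = Rational(1, 3) (s = Mul(-2, Pow(-6, -1)) = Mul(-2, Rational(-1, 6)) = Rational(1, 3) ≈ 0.33333)
Function('A')(r) = Mul(Rational(1, 3), Pow(r, -1))
Mul(Add(Mul(Mul(0, Pow(1, -1)), 3), Function('A')(Add(Pow(6, -1), Mul(-1, -2)))), -5764) = Mul(Add(Mul(Mul(0, Pow(1, -1)), 3), Mul(Rational(1, 3), Pow(Add(Pow(6, -1), Mul(-1, -2)), -1))), -5764) = Mul(Add(Mul(Mul(0, 1), 3), Mul(Rational(1, 3), Pow(Add(Rational(1, 6), 2), -1))), -5764) = Mul(Add(Mul(0, 3), Mul(Rational(1, 3), Pow(Rational(13, 6), -1))), -5764) = Mul(Add(0, Mul(Rational(1, 3), Rational(6, 13))), -5764) = Mul(Add(0, Rational(2, 13)), -5764) = Mul(Rational(2, 13), -5764) = Rational(-11528, 13)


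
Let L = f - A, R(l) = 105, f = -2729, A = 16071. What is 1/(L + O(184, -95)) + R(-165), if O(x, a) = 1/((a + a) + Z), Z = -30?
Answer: 434279885/4136001 ≈ 105.00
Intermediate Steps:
O(x, a) = 1/(-30 + 2*a) (O(x, a) = 1/((a + a) - 30) = 1/(2*a - 30) = 1/(-30 + 2*a))
L = -18800 (L = -2729 - 1*16071 = -2729 - 16071 = -18800)
1/(L + O(184, -95)) + R(-165) = 1/(-18800 + 1/(2*(-15 - 95))) + 105 = 1/(-18800 + (1/2)/(-110)) + 105 = 1/(-18800 + (1/2)*(-1/110)) + 105 = 1/(-18800 - 1/220) + 105 = 1/(-4136001/220) + 105 = -220/4136001 + 105 = 434279885/4136001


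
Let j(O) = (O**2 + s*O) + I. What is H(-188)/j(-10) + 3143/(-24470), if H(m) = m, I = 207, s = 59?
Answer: 3710891/6925010 ≈ 0.53587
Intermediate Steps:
j(O) = 207 + O**2 + 59*O (j(O) = (O**2 + 59*O) + 207 = 207 + O**2 + 59*O)
H(-188)/j(-10) + 3143/(-24470) = -188/(207 + (-10)**2 + 59*(-10)) + 3143/(-24470) = -188/(207 + 100 - 590) + 3143*(-1/24470) = -188/(-283) - 3143/24470 = -188*(-1/283) - 3143/24470 = 188/283 - 3143/24470 = 3710891/6925010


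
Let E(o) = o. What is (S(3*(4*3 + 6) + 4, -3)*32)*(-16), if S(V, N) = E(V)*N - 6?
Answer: 92160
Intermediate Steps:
S(V, N) = -6 + N*V (S(V, N) = V*N - 6 = N*V - 6 = -6 + N*V)
(S(3*(4*3 + 6) + 4, -3)*32)*(-16) = ((-6 - 3*(3*(4*3 + 6) + 4))*32)*(-16) = ((-6 - 3*(3*(12 + 6) + 4))*32)*(-16) = ((-6 - 3*(3*18 + 4))*32)*(-16) = ((-6 - 3*(54 + 4))*32)*(-16) = ((-6 - 3*58)*32)*(-16) = ((-6 - 174)*32)*(-16) = -180*32*(-16) = -5760*(-16) = 92160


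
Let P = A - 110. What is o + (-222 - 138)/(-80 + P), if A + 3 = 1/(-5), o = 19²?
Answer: 58421/161 ≈ 362.86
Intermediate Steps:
o = 361
A = -16/5 (A = -3 + 1/(-5) = -3 - ⅕ = -16/5 ≈ -3.2000)
P = -566/5 (P = -16/5 - 110 = -566/5 ≈ -113.20)
o + (-222 - 138)/(-80 + P) = 361 + (-222 - 138)/(-80 - 566/5) = 361 - 360/(-966/5) = 361 - 360*(-5/966) = 361 + 300/161 = 58421/161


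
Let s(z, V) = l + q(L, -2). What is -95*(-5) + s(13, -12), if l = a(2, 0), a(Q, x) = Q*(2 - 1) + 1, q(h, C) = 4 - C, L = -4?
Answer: 484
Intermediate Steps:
a(Q, x) = 1 + Q (a(Q, x) = Q*1 + 1 = Q + 1 = 1 + Q)
l = 3 (l = 1 + 2 = 3)
s(z, V) = 9 (s(z, V) = 3 + (4 - 1*(-2)) = 3 + (4 + 2) = 3 + 6 = 9)
-95*(-5) + s(13, -12) = -95*(-5) + 9 = 475 + 9 = 484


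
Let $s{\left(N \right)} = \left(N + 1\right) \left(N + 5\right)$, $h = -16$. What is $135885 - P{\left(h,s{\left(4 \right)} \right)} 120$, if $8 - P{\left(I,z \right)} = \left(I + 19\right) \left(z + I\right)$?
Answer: $145365$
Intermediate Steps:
$s{\left(N \right)} = \left(1 + N\right) \left(5 + N\right)$
$P{\left(I,z \right)} = 8 - \left(19 + I\right) \left(I + z\right)$ ($P{\left(I,z \right)} = 8 - \left(I + 19\right) \left(z + I\right) = 8 - \left(19 + I\right) \left(I + z\right)$)
$135885 - P{\left(h,s{\left(4 \right)} \right)} 120 = 135885 - \left(8 - \left(-16\right)^{2} - -304 - 19 \left(5 + 4^{2} + 6 \cdot 4\right) - - 16 \left(5 + 4^{2} + 6 \cdot 4\right)\right) 120 = 135885 - \left(8 - 256 + 304 - 19 \left(5 + 16 + 24\right) - - 16 \left(5 + 16 + 24\right)\right) 120 = 135885 - \left(8 - 256 + 304 - 855 - \left(-16\right) 45\right) 120 = 135885 - \left(8 - 256 + 304 - 855 + 720\right) 120 = 135885 - \left(-79\right) 120 = 135885 - -9480 = 135885 + 9480 = 145365$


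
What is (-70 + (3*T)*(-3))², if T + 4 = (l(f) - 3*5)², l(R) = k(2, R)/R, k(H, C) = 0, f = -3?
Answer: 4239481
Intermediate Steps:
l(R) = 0 (l(R) = 0/R = 0)
T = 221 (T = -4 + (0 - 3*5)² = -4 + (0 - 15)² = -4 + (-15)² = -4 + 225 = 221)
(-70 + (3*T)*(-3))² = (-70 + (3*221)*(-3))² = (-70 + 663*(-3))² = (-70 - 1989)² = (-2059)² = 4239481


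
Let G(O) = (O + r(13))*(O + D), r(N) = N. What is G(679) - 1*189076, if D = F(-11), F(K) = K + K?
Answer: 265568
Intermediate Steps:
F(K) = 2*K
D = -22 (D = 2*(-11) = -22)
G(O) = (-22 + O)*(13 + O) (G(O) = (O + 13)*(O - 22) = (13 + O)*(-22 + O) = (-22 + O)*(13 + O))
G(679) - 1*189076 = (-286 + 679² - 9*679) - 1*189076 = (-286 + 461041 - 6111) - 189076 = 454644 - 189076 = 265568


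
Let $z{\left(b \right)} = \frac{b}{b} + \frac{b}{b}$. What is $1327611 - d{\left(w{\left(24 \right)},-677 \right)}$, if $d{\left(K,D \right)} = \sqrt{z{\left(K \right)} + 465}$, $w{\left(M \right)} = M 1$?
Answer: $1327611 - \sqrt{467} \approx 1.3276 \cdot 10^{6}$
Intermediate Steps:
$w{\left(M \right)} = M$
$z{\left(b \right)} = 2$ ($z{\left(b \right)} = 1 + 1 = 2$)
$d{\left(K,D \right)} = \sqrt{467}$ ($d{\left(K,D \right)} = \sqrt{2 + 465} = \sqrt{467}$)
$1327611 - d{\left(w{\left(24 \right)},-677 \right)} = 1327611 - \sqrt{467}$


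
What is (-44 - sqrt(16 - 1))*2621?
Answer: -115324 - 2621*sqrt(15) ≈ -1.2548e+5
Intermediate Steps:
(-44 - sqrt(16 - 1))*2621 = (-44 - sqrt(15))*2621 = -115324 - 2621*sqrt(15)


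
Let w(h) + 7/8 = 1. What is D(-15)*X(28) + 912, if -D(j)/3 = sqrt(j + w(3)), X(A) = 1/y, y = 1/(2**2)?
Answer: 912 - 3*I*sqrt(238) ≈ 912.0 - 46.282*I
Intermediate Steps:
w(h) = 1/8 (w(h) = -7/8 + 1 = 1/8)
y = 1/4 ≈ 0.25000
X(A) = 4 (X(A) = 1/(1/4) = 4)
D(j) = -3*sqrt(1/8 + j) (D(j) = -3*sqrt(j + 1/8) = -3*sqrt(1/8 + j))
D(-15)*X(28) + 912 = -3*sqrt(2 + 16*(-15))/4*4 + 912 = -3*sqrt(2 - 240)/4*4 + 912 = -3*I*sqrt(238)/4*4 + 912 = -3*I*sqrt(238) + 912 = 912 - 3*I*sqrt(238)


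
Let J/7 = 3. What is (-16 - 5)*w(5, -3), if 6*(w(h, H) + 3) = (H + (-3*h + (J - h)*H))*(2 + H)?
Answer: -168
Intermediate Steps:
J = 21 (J = 7*3 = 21)
w(h, H) = -3 + (2 + H)*(H - 3*h + H*(21 - h))/6 (w(h, H) = -3 + ((H + (-3*h + (21 - h)*H))*(2 + H))/6 = -3 + ((H + (-3*h + H*(21 - h)))*(2 + H))/6 = -3 + ((H - 3*h + H*(21 - h))*(2 + H))/6 = -3 + ((2 + H)*(H - 3*h + H*(21 - h)))/6 = -3 + (2 + H)*(H - 3*h + H*(21 - h))/6)
(-16 - 5)*w(5, -3) = (-16 - 5)*(-3 - 1*5 + (11/3)*(-3)**2 + (22/3)*(-3) - 5/6*(-3)*5 - 1/6*5*(-3)**2) = -21*(-3 - 5 + (11/3)*9 - 22 + 25/2 - 1/6*5*9) = -21*(-3 - 5 + 33 - 22 + 25/2 - 15/2) = -21*8 = -168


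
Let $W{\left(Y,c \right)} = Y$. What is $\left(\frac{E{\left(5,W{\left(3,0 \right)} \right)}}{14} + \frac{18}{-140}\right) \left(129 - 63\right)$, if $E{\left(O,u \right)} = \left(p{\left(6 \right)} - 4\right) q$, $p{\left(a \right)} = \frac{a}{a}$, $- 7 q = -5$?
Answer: $- \frac{4554}{245} \approx -18.588$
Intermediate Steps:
$q = \frac{5}{7}$ ($q = \left(- \frac{1}{7}\right) \left(-5\right) = \frac{5}{7} \approx 0.71429$)
$p{\left(a \right)} = 1$
$E{\left(O,u \right)} = - \frac{15}{7}$ ($E{\left(O,u \right)} = \left(1 - 4\right) \frac{5}{7} = \left(-3\right) \frac{5}{7} = - \frac{15}{7}$)
$\left(\frac{E{\left(5,W{\left(3,0 \right)} \right)}}{14} + \frac{18}{-140}\right) \left(129 - 63\right) = \left(- \frac{15}{7 \cdot 14} + \frac{18}{-140}\right) \left(129 - 63\right) = \left(\left(- \frac{15}{7}\right) \frac{1}{14} + 18 \left(- \frac{1}{140}\right)\right) 66 = \left(- \frac{15}{98} - \frac{9}{70}\right) 66 = \left(- \frac{69}{245}\right) 66 = - \frac{4554}{245}$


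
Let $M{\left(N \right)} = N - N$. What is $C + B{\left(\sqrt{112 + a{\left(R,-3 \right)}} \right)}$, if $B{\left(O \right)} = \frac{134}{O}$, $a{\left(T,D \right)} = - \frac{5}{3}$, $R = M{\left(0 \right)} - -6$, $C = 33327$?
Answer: $33327 + \frac{134 \sqrt{993}}{331} \approx 33340.0$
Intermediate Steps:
$M{\left(N \right)} = 0$
$R = 6$ ($R = 0 - -6 = 0 + 6 = 6$)
$a{\left(T,D \right)} = - \frac{5}{3}$ ($a{\left(T,D \right)} = \left(-5\right) \frac{1}{3} = - \frac{5}{3}$)
$C + B{\left(\sqrt{112 + a{\left(R,-3 \right)}} \right)} = 33327 + \frac{134}{\sqrt{112 - \frac{5}{3}}} = 33327 + \frac{134}{\sqrt{\frac{331}{3}}} = 33327 + \frac{134}{\frac{1}{3} \sqrt{993}} = 33327 + 134 \frac{\sqrt{993}}{331} = 33327 + \frac{134 \sqrt{993}}{331}$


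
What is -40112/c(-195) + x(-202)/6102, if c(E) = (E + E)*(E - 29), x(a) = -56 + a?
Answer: -928133/1850940 ≈ -0.50144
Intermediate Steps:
c(E) = 2*E*(-29 + E) (c(E) = (2*E)*(-29 + E) = 2*E*(-29 + E))
-40112/c(-195) + x(-202)/6102 = -40112*(-1/(390*(-29 - 195))) + (-56 - 202)/6102 = -40112/(2*(-195)*(-224)) - 258*1/6102 = -40112/87360 - 43/1017 = -40112*1/87360 - 43/1017 = -2507/5460 - 43/1017 = -928133/1850940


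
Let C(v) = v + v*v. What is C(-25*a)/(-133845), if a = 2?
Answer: -490/26769 ≈ -0.018305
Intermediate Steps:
C(v) = v + v²
C(-25*a)/(-133845) = ((-25*2)*(1 - 25*2))/(-133845) = -50*(1 - 50)*(-1/133845) = -50*(-49)*(-1/133845) = 2450*(-1/133845) = -490/26769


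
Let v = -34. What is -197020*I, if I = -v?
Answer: -6698680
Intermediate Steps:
I = 34 (I = -1*(-34) = 34)
-197020*I = -197020*34 = -6698680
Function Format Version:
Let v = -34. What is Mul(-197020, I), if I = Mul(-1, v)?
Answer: -6698680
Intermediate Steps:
I = 34 (I = Mul(-1, -34) = 34)
Mul(-197020, I) = Mul(-197020, 34) = -6698680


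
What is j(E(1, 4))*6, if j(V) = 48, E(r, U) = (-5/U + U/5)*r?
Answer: 288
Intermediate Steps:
E(r, U) = r*(-5/U + U/5) (E(r, U) = (-5/U + U*(1/5))*r = (-5/U + U/5)*r = r*(-5/U + U/5))
j(E(1, 4))*6 = 48*6 = 288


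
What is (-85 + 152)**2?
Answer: 4489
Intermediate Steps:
(-85 + 152)**2 = 67**2 = 4489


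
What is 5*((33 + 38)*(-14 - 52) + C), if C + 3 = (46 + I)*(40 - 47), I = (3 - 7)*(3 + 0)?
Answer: -24635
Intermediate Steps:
I = -12 (I = -4*3 = -12)
C = -241 (C = -3 + (46 - 12)*(40 - 47) = -3 + 34*(-7) = -3 - 238 = -241)
5*((33 + 38)*(-14 - 52) + C) = 5*((33 + 38)*(-14 - 52) - 241) = 5*(71*(-66) - 241) = 5*(-4686 - 241) = 5*(-4927) = -24635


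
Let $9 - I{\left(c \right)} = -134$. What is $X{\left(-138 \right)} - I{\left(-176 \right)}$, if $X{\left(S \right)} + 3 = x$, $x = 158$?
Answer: $12$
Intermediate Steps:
$X{\left(S \right)} = 155$ ($X{\left(S \right)} = -3 + 158 = 155$)
$I{\left(c \right)} = 143$ ($I{\left(c \right)} = 9 - -134 = 9 + 134 = 143$)
$X{\left(-138 \right)} - I{\left(-176 \right)} = 155 - 143 = 12$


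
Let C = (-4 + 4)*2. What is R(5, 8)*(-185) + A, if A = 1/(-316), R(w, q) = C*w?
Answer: -1/316 ≈ -0.0031646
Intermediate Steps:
C = 0 (C = 0*2 = 0)
R(w, q) = 0 (R(w, q) = 0*w = 0)
A = -1/316 ≈ -0.0031646
R(5, 8)*(-185) + A = 0*(-185) - 1/316 = 0 - 1/316 = -1/316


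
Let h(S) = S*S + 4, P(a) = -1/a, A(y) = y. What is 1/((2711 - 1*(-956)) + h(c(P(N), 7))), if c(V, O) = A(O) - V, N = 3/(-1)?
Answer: 9/33439 ≈ 0.00026915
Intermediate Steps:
N = -3 (N = 3*(-1) = -3)
c(V, O) = O - V
h(S) = 4 + S**2 (h(S) = S**2 + 4 = 4 + S**2)
1/((2711 - 1*(-956)) + h(c(P(N), 7))) = 1/((2711 - 1*(-956)) + (4 + (7 - (-1)/(-3))**2)) = 1/((2711 + 956) + (4 + (7 - (-1)*(-1)/3)**2)) = 1/(3667 + (4 + (7 - 1*1/3)**2)) = 1/(3667 + (4 + (7 - 1/3)**2)) = 1/(3667 + (4 + (20/3)**2)) = 1/(3667 + (4 + 400/9)) = 1/(3667 + 436/9) = 1/(33439/9) = 9/33439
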